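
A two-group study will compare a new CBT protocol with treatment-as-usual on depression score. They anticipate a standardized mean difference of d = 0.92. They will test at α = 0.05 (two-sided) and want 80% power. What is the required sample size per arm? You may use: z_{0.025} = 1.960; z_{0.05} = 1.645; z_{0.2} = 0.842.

For two independent groups with equal n: n = 2·((z_{α/2} + z_β) / d)².
z_{α/2} + z_β = 1.960 + 0.842 = 2.802.
n = 2 × (2.802 / 0.92)² = 2 × 3.046² = 2 × 9.28 = 18.6.
Round up to the next whole participant.

n = 19 per group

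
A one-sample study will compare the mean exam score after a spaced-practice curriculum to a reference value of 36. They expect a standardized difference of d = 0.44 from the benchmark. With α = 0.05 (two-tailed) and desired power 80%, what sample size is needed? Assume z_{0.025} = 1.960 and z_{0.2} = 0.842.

For a one-sample test: n = ((z_{α/2} + z_β) / d)².
z_{α/2} + z_β = 1.960 + 0.842 = 2.802.
n = (2.802 / 0.44)² = 6.368² = 40.55.
Round up.

n = 41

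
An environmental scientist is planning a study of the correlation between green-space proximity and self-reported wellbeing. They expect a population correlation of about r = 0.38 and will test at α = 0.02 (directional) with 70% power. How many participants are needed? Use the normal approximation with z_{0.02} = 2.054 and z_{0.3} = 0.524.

n = 45

Fisher's z: C = ½·ln((1+r)/(1−r)) = ½·ln(2.2258) = 0.4001.
n = ((z_{α} + z_β)/C)² + 3.
(2.054 + 0.524) / 0.4001 = 2.578 / 0.4001 = 6.443.
n = 6.443² + 3 = 41.52 + 3 = 44.5.
Round up.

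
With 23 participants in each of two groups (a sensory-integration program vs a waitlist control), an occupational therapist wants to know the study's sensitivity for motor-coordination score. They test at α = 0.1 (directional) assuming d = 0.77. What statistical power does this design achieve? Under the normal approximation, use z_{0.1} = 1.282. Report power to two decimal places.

power ≈ 0.91

For two equal groups, power = Φ(d·√(n/2) − z_{α}).
d·√(n/2) = 0.77 × √(23/2) = 0.77 × 3.391 = 2.611.
z_β = 2.611 − 1.282 = 1.329.
Power = Φ(1.329) = 0.908.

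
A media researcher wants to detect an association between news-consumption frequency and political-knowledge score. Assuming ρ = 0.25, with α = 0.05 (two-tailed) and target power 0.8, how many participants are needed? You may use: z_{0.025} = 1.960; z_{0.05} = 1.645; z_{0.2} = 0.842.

n = 124

Fisher's z: C = ½·ln((1+r)/(1−r)) = ½·ln(1.6667) = 0.2554.
n = ((z_{α/2} + z_β)/C)² + 3.
(1.960 + 0.842) / 0.2554 = 2.802 / 0.2554 = 10.971.
n = 10.971² + 3 = 120.36 + 3 = 123.4.
Round up.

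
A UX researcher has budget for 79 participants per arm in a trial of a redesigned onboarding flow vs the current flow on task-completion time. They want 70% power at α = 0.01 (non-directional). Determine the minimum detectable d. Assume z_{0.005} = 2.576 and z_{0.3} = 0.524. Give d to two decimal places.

For two independent groups of n = 79 each: d_min = (z_{α/2} + z_β)·√(2/n).
z-sum = 2.576 + 0.524 = 3.100.
d_min = 3.100 × √(2/79) = 3.100 × 0.1591 = 0.493.

d_min ≈ 0.49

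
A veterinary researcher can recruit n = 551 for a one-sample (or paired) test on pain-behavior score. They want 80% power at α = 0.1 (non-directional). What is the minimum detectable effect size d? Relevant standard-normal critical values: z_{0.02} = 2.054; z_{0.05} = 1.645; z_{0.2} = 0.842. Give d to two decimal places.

For a single sample (or paired design) of n = 551: d_min = (z_{α/2} + z_β)/√n.
z-sum = 1.645 + 0.842 = 2.487.
d_min = 2.487 / √551 = 2.487 / 23.473 = 0.106.

d_min ≈ 0.11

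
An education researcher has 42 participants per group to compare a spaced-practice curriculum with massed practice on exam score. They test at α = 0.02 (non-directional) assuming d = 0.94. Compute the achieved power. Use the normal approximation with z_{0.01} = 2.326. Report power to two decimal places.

power ≈ 0.98

For two equal groups, power = Φ(d·√(n/2) − z_{α/2}).
d·√(n/2) = 0.94 × √(42/2) = 0.94 × 4.583 = 4.308.
z_β = 4.308 − 2.326 = 1.982.
Power = Φ(1.982) = 0.976.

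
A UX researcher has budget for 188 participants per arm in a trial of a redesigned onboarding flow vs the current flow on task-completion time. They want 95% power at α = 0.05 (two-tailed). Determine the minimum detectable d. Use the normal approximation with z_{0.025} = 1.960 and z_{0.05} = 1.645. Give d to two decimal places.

For two independent groups of n = 188 each: d_min = (z_{α/2} + z_β)·√(2/n).
z-sum = 1.960 + 1.645 = 3.605.
d_min = 3.605 × √(2/188) = 3.605 × 0.1031 = 0.372.

d_min ≈ 0.37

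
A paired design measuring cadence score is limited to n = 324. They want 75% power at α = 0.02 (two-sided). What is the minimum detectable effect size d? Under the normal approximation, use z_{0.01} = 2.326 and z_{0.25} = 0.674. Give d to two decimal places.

d_min ≈ 0.17

For a single sample (or paired design) of n = 324: d_min = (z_{α/2} + z_β)/√n.
z-sum = 2.326 + 0.674 = 3.000.
d_min = 3.000 / √324 = 3.000 / 18.000 = 0.167.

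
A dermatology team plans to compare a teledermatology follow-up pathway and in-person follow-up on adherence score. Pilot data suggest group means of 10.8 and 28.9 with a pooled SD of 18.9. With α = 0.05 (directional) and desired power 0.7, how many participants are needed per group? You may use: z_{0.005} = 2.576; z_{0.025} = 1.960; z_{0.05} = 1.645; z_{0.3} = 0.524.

Cohen's d = |M₁ − M₂| / SD_pooled = |10.8 − 28.9| / 18.9 = 18.1 / 18.9 = 0.958.
For two independent groups with equal n: n = 2·((z_{α} + z_β) / d)².
z_{α} + z_β = 1.645 + 0.524 = 2.169.
n = 2 × (2.169 / 0.958)² = 2 × 2.264² = 2 × 5.13 = 10.3.
Round up to the next whole participant.

n = 11 per group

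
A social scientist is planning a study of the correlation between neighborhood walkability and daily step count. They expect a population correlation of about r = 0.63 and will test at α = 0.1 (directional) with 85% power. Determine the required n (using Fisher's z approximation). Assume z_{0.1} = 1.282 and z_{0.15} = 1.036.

n = 13

Fisher's z: C = ½·ln((1+r)/(1−r)) = ½·ln(4.4054) = 0.7414.
n = ((z_{α} + z_β)/C)² + 3.
(1.282 + 1.036) / 0.7414 = 2.318 / 0.7414 = 3.127.
n = 3.127² + 3 = 9.78 + 3 = 12.8.
Round up.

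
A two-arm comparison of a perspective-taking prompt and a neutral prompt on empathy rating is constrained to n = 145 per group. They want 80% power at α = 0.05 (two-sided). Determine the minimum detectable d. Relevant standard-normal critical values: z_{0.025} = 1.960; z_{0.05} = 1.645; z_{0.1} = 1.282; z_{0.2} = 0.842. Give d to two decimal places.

d_min ≈ 0.33

For two independent groups of n = 145 each: d_min = (z_{α/2} + z_β)·√(2/n).
z-sum = 1.960 + 0.842 = 2.802.
d_min = 2.802 × √(2/145) = 2.802 × 0.1174 = 0.329.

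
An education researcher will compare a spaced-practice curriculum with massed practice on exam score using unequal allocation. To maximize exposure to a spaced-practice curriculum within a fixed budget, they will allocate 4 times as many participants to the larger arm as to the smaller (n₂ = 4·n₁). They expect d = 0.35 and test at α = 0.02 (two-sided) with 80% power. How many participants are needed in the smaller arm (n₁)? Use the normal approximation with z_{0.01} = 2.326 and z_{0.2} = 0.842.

With allocation ratio k = n₂/n₁ = 4, Var(x̄₁−x̄₂) = σ²(1/n₁ + 1/(k·n₁)) = σ²·(k+1)/(k·n₁).
So n₁ = (1 + 1/k)·((z_{α/2} + z_β)/d)² = 1.250 × (3.168/0.35)².
n₁ = 1.250 × 81.93 = 102.4.
Round up: n₁ = 103, giving n₂ = 4 × 103 = 412.

n₁ = 103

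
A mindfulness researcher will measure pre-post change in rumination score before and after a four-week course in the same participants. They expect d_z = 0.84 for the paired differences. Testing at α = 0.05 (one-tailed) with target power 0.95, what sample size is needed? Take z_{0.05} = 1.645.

n = 16 pairs

For a paired (one-sample on differences) test: n = ((z_{α} + z_β) / d)².
z_{α} + z_β = 1.645 + 1.645 = 3.290.
n = (3.290 / 0.84)² = 3.917² = 15.34.
Round up.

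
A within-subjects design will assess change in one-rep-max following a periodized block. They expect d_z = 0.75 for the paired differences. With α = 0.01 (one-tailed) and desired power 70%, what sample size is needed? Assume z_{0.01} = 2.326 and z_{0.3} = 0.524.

For a paired (one-sample on differences) test: n = ((z_{α} + z_β) / d)².
z_{α} + z_β = 2.326 + 0.524 = 2.850.
n = (2.850 / 0.75)² = 3.800² = 14.44.
Round up.

n = 15 pairs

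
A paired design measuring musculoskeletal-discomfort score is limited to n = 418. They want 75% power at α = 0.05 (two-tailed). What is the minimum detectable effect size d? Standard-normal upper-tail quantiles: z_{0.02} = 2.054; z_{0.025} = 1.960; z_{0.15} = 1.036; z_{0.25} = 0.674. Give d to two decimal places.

For a single sample (or paired design) of n = 418: d_min = (z_{α/2} + z_β)/√n.
z-sum = 1.960 + 0.674 = 2.634.
d_min = 2.634 / √418 = 2.634 / 20.445 = 0.129.

d_min ≈ 0.13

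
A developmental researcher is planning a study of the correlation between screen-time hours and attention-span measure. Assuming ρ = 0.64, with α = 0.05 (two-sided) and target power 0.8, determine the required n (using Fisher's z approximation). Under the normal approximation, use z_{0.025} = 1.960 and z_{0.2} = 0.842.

n = 17

Fisher's z: C = ½·ln((1+r)/(1−r)) = ½·ln(4.5556) = 0.7582.
n = ((z_{α/2} + z_β)/C)² + 3.
(1.960 + 0.842) / 0.7582 = 2.802 / 0.7582 = 3.696.
n = 3.696² + 3 = 13.66 + 3 = 16.7.
Round up.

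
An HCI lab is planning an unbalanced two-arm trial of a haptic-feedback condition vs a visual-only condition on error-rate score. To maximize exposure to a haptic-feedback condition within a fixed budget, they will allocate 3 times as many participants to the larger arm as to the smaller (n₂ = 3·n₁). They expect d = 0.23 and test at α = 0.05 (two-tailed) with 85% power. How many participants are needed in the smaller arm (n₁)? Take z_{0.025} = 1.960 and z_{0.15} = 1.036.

With allocation ratio k = n₂/n₁ = 3, Var(x̄₁−x̄₂) = σ²(1/n₁ + 1/(k·n₁)) = σ²·(k+1)/(k·n₁).
So n₁ = (1 + 1/k)·((z_{α/2} + z_β)/d)² = 1.333 × (2.996/0.23)².
n₁ = 1.333 × 169.68 = 226.2.
Round up: n₁ = 227, giving n₂ = 3 × 227 = 681.

n₁ = 227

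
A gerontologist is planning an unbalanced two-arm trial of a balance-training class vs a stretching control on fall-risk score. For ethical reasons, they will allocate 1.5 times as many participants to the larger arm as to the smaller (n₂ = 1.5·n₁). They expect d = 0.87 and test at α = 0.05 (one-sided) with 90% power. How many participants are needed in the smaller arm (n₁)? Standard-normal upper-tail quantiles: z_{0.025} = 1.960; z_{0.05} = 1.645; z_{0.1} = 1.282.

n₁ = 19

With allocation ratio k = n₂/n₁ = 1.5, Var(x̄₁−x̄₂) = σ²(1/n₁ + 1/(k·n₁)) = σ²·(k+1)/(k·n₁).
So n₁ = (1 + 1/k)·((z_{α} + z_β)/d)² = 1.667 × (2.927/0.87)².
n₁ = 1.667 × 11.32 = 18.9.
Round up: n₁ = 19, giving n₂ = ⌈1.5 × 19⌉ = ⌈28.5⌉ = 29.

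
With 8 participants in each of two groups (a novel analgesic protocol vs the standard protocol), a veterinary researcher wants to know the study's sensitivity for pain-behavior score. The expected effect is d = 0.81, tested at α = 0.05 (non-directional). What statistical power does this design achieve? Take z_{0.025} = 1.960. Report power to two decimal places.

power ≈ 0.37

For two equal groups, power = Φ(d·√(n/2) − z_{α/2}).
d·√(n/2) = 0.81 × √(8/2) = 0.81 × 2.000 = 1.620.
z_β = 1.620 − 1.960 = -0.340.
Power = Φ(-0.340) = 0.367.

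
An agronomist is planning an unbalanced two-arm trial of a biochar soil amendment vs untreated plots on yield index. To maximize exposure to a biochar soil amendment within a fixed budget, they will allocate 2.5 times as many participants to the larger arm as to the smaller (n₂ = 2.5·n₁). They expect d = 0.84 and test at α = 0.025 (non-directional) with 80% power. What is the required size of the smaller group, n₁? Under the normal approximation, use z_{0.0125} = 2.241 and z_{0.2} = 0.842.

With allocation ratio k = n₂/n₁ = 2.5, Var(x̄₁−x̄₂) = σ²(1/n₁ + 1/(k·n₁)) = σ²·(k+1)/(k·n₁).
So n₁ = (1 + 1/k)·((z_{α/2} + z_β)/d)² = 1.400 × (3.083/0.84)².
n₁ = 1.400 × 13.47 = 18.9.
Round up: n₁ = 19, giving n₂ = ⌈2.5 × 19⌉ = ⌈47.5⌉ = 48.

n₁ = 19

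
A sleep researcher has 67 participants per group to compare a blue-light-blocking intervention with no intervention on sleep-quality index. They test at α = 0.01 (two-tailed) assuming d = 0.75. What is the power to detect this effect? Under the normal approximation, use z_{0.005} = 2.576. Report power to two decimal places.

power ≈ 0.96

For two equal groups, power = Φ(d·√(n/2) − z_{α/2}).
d·√(n/2) = 0.75 × √(67/2) = 0.75 × 5.788 = 4.341.
z_β = 4.341 − 2.576 = 1.765.
Power = Φ(1.765) = 0.961.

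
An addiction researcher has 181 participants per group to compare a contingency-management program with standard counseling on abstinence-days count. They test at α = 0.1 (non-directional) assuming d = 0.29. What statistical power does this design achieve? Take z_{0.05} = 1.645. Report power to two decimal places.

power ≈ 0.87

For two equal groups, power = Φ(d·√(n/2) − z_{α/2}).
d·√(n/2) = 0.29 × √(181/2) = 0.29 × 9.513 = 2.759.
z_β = 2.759 − 1.645 = 1.114.
Power = Φ(1.114) = 0.867.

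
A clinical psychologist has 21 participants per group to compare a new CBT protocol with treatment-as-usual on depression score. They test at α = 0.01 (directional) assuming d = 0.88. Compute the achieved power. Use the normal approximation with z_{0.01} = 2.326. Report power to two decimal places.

power ≈ 0.70

For two equal groups, power = Φ(d·√(n/2) − z_{α}).
d·√(n/2) = 0.88 × √(21/2) = 0.88 × 3.240 = 2.852.
z_β = 2.852 − 2.326 = 0.526.
Power = Φ(0.526) = 0.700.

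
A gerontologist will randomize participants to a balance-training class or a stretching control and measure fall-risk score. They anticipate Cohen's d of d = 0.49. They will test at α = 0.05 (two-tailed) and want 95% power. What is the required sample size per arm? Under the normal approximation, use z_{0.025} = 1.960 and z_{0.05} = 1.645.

n = 109 per group

For two independent groups with equal n: n = 2·((z_{α/2} + z_β) / d)².
z_{α/2} + z_β = 1.960 + 1.645 = 3.605.
n = 2 × (3.605 / 0.49)² = 2 × 7.357² = 2 × 54.13 = 108.3.
Round up to the next whole participant.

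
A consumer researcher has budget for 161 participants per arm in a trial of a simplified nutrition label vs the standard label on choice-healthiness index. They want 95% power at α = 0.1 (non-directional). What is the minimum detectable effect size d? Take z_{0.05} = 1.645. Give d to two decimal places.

d_min ≈ 0.37

For two independent groups of n = 161 each: d_min = (z_{α/2} + z_β)·√(2/n).
z-sum = 1.645 + 1.645 = 3.290.
d_min = 3.290 × √(2/161) = 3.290 × 0.1115 = 0.367.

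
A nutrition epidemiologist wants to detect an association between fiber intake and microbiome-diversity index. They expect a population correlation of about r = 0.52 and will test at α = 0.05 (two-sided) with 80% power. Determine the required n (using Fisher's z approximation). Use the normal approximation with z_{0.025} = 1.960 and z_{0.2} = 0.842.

n = 27

Fisher's z: C = ½·ln((1+r)/(1−r)) = ½·ln(3.1667) = 0.5763.
n = ((z_{α/2} + z_β)/C)² + 3.
(1.960 + 0.842) / 0.5763 = 2.802 / 0.5763 = 4.862.
n = 4.862² + 3 = 23.64 + 3 = 26.6.
Round up.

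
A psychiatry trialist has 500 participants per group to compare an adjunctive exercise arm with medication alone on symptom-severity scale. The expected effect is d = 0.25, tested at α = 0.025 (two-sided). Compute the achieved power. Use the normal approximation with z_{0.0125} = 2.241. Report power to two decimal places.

power ≈ 0.96

For two equal groups, power = Φ(d·√(n/2) − z_{α/2}).
d·√(n/2) = 0.25 × √(500/2) = 0.25 × 15.811 = 3.953.
z_β = 3.953 − 2.241 = 1.712.
Power = Φ(1.712) = 0.957.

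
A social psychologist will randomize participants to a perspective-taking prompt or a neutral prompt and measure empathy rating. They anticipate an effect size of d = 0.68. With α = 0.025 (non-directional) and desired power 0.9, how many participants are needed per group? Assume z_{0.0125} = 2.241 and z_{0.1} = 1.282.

For two independent groups with equal n: n = 2·((z_{α/2} + z_β) / d)².
z_{α/2} + z_β = 2.241 + 1.282 = 3.523.
n = 2 × (3.523 / 0.68)² = 2 × 5.181² = 2 × 26.84 = 53.7.
Round up to the next whole participant.

n = 54 per group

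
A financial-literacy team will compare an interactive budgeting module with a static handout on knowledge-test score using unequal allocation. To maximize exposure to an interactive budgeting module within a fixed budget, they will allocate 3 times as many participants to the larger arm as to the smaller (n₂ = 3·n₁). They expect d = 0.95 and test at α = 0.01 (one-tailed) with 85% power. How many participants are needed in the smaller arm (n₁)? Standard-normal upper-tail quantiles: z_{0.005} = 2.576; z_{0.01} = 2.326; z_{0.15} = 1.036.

With allocation ratio k = n₂/n₁ = 3, Var(x̄₁−x̄₂) = σ²(1/n₁ + 1/(k·n₁)) = σ²·(k+1)/(k·n₁).
So n₁ = (1 + 1/k)·((z_{α} + z_β)/d)² = 1.333 × (3.362/0.95)².
n₁ = 1.333 × 12.52 = 16.7.
Round up: n₁ = 17, giving n₂ = 3 × 17 = 51.

n₁ = 17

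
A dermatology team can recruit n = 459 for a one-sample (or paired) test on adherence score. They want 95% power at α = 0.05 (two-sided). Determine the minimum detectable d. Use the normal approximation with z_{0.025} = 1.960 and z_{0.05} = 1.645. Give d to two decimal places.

For a single sample (or paired design) of n = 459: d_min = (z_{α/2} + z_β)/√n.
z-sum = 1.960 + 1.645 = 3.605.
d_min = 3.605 / √459 = 3.605 / 21.424 = 0.168.

d_min ≈ 0.17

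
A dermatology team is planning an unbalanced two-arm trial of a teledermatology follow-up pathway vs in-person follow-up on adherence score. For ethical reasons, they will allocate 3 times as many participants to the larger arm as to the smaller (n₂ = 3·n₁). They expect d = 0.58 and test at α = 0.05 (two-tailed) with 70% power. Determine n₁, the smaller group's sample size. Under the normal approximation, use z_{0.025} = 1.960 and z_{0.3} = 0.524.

With allocation ratio k = n₂/n₁ = 3, Var(x̄₁−x̄₂) = σ²(1/n₁ + 1/(k·n₁)) = σ²·(k+1)/(k·n₁).
So n₁ = (1 + 1/k)·((z_{α/2} + z_β)/d)² = 1.333 × (2.484/0.58)².
n₁ = 1.333 × 18.34 = 24.5.
Round up: n₁ = 25, giving n₂ = 3 × 25 = 75.

n₁ = 25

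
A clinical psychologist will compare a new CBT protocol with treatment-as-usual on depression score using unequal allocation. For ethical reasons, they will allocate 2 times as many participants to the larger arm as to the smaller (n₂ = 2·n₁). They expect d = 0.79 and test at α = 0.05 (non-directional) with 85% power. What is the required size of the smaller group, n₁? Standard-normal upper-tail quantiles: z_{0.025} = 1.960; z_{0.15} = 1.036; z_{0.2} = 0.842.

With allocation ratio k = n₂/n₁ = 2, Var(x̄₁−x̄₂) = σ²(1/n₁ + 1/(k·n₁)) = σ²·(k+1)/(k·n₁).
So n₁ = (1 + 1/k)·((z_{α/2} + z_β)/d)² = 1.500 × (2.996/0.79)².
n₁ = 1.500 × 14.38 = 21.6.
Round up: n₁ = 22, giving n₂ = 2 × 22 = 44.

n₁ = 22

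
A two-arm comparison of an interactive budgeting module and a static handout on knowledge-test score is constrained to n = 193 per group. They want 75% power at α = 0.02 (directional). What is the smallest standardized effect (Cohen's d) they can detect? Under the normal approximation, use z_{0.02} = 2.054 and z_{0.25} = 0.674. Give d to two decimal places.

For two independent groups of n = 193 each: d_min = (z_{α} + z_β)·√(2/n).
z-sum = 2.054 + 0.674 = 2.728.
d_min = 2.728 × √(2/193) = 2.728 × 0.1018 = 0.278.

d_min ≈ 0.28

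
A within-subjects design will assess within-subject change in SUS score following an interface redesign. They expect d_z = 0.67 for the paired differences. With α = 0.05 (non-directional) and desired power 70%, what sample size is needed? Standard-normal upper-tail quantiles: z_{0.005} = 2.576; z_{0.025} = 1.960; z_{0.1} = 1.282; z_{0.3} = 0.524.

For a paired (one-sample on differences) test: n = ((z_{α/2} + z_β) / d)².
z_{α/2} + z_β = 1.960 + 0.524 = 2.484.
n = (2.484 / 0.67)² = 3.707² = 13.75.
Round up.

n = 14 pairs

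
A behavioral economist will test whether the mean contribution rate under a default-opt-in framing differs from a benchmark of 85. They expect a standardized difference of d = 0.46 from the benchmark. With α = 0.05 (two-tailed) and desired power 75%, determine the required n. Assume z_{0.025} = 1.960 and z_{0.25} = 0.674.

n = 33

For a one-sample test: n = ((z_{α/2} + z_β) / d)².
z_{α/2} + z_β = 1.960 + 0.674 = 2.634.
n = (2.634 / 0.46)² = 5.726² = 32.79.
Round up.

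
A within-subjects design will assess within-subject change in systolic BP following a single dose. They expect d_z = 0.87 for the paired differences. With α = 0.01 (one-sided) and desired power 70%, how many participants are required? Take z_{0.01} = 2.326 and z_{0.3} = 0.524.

n = 11 pairs

For a paired (one-sample on differences) test: n = ((z_{α} + z_β) / d)².
z_{α} + z_β = 2.326 + 0.524 = 2.850.
n = (2.850 / 0.87)² = 3.276² = 10.73.
Round up.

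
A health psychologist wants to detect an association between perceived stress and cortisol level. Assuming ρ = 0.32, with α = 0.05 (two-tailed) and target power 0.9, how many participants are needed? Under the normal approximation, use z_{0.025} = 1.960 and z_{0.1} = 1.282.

Fisher's z: C = ½·ln((1+r)/(1−r)) = ½·ln(1.9412) = 0.3316.
n = ((z_{α/2} + z_β)/C)² + 3.
(1.960 + 1.282) / 0.3316 = 3.242 / 0.3316 = 9.777.
n = 9.777² + 3 = 95.59 + 3 = 98.6.
Round up.

n = 99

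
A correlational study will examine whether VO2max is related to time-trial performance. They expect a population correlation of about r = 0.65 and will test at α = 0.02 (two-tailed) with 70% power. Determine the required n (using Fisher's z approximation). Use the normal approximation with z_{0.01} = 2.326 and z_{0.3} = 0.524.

Fisher's z: C = ½·ln((1+r)/(1−r)) = ½·ln(4.7143) = 0.7753.
n = ((z_{α/2} + z_β)/C)² + 3.
(2.326 + 0.524) / 0.7753 = 2.850 / 0.7753 = 3.676.
n = 3.676² + 3 = 13.51 + 3 = 16.5.
Round up.

n = 17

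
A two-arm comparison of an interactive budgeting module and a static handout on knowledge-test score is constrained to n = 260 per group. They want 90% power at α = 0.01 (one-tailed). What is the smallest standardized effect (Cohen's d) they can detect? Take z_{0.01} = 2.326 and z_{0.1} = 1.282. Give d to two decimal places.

For two independent groups of n = 260 each: d_min = (z_{α} + z_β)·√(2/n).
z-sum = 2.326 + 1.282 = 3.608.
d_min = 3.608 × √(2/260) = 3.608 × 0.0877 = 0.316.

d_min ≈ 0.32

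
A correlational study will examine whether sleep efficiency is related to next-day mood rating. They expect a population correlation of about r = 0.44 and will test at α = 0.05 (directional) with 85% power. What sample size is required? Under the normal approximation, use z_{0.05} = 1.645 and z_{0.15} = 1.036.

Fisher's z: C = ½·ln((1+r)/(1−r)) = ½·ln(2.5714) = 0.4722.
n = ((z_{α} + z_β)/C)² + 3.
(1.645 + 1.036) / 0.4722 = 2.681 / 0.4722 = 5.678.
n = 5.678² + 3 = 32.24 + 3 = 35.2.
Round up.

n = 36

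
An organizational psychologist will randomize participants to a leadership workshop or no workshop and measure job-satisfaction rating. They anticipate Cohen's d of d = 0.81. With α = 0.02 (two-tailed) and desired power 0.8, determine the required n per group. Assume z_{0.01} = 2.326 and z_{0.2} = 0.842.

n = 31 per group

For two independent groups with equal n: n = 2·((z_{α/2} + z_β) / d)².
z_{α/2} + z_β = 2.326 + 0.842 = 3.168.
n = 2 × (3.168 / 0.81)² = 2 × 3.911² = 2 × 15.30 = 30.6.
Round up to the next whole participant.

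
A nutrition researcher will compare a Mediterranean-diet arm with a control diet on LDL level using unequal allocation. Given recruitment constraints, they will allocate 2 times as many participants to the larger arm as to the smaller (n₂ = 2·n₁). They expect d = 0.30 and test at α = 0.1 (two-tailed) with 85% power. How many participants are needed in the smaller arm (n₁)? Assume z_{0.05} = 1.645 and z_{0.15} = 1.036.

n₁ = 120

With allocation ratio k = n₂/n₁ = 2, Var(x̄₁−x̄₂) = σ²(1/n₁ + 1/(k·n₁)) = σ²·(k+1)/(k·n₁).
So n₁ = (1 + 1/k)·((z_{α/2} + z_β)/d)² = 1.500 × (2.681/0.30)².
n₁ = 1.500 × 79.86 = 119.8.
Round up: n₁ = 120, giving n₂ = 2 × 120 = 240.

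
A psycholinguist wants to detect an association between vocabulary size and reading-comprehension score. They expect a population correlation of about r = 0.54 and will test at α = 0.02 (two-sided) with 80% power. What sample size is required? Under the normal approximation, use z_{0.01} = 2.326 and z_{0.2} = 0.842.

Fisher's z: C = ½·ln((1+r)/(1−r)) = ½·ln(3.3478) = 0.6042.
n = ((z_{α/2} + z_β)/C)² + 3.
(2.326 + 0.842) / 0.6042 = 3.168 / 0.6042 = 5.243.
n = 5.243² + 3 = 27.49 + 3 = 30.5.
Round up.

n = 31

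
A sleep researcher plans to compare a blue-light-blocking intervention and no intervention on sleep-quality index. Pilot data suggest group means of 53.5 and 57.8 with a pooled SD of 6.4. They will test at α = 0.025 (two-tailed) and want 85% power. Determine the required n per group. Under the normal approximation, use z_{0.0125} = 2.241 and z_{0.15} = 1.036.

n = 48 per group

Cohen's d = |M₁ − M₂| / SD_pooled = |53.5 − 57.8| / 6.4 = 4.3 / 6.4 = 0.672.
For two independent groups with equal n: n = 2·((z_{α/2} + z_β) / d)².
z_{α/2} + z_β = 2.241 + 1.036 = 3.277.
n = 2 × (3.277 / 0.672)² = 2 × 4.876² = 2 × 23.78 = 47.6.
Round up to the next whole participant.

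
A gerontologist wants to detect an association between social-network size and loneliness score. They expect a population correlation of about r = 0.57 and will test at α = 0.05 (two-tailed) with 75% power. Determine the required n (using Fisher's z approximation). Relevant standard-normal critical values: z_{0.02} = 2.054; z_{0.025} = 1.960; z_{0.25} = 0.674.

n = 20

Fisher's z: C = ½·ln((1+r)/(1−r)) = ½·ln(3.6512) = 0.6475.
n = ((z_{α/2} + z_β)/C)² + 3.
(1.960 + 0.674) / 0.6475 = 2.634 / 0.6475 = 4.068.
n = 4.068² + 3 = 16.55 + 3 = 19.5.
Round up.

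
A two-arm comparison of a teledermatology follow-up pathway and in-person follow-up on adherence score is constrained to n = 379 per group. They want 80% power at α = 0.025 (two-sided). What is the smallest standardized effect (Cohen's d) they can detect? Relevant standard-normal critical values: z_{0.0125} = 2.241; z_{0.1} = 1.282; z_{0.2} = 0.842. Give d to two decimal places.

d_min ≈ 0.22

For two independent groups of n = 379 each: d_min = (z_{α/2} + z_β)·√(2/n).
z-sum = 2.241 + 0.842 = 3.083.
d_min = 3.083 × √(2/379) = 3.083 × 0.0726 = 0.224.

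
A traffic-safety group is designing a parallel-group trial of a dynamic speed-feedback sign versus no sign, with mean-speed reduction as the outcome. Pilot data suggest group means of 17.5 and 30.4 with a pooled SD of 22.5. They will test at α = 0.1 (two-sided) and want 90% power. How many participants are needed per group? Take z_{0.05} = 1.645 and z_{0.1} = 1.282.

n = 53 per group

Cohen's d = |M₁ − M₂| / SD_pooled = |17.5 − 30.4| / 22.5 = 12.9 / 22.5 = 0.573.
For two independent groups with equal n: n = 2·((z_{α/2} + z_β) / d)².
z_{α/2} + z_β = 1.645 + 1.282 = 2.927.
n = 2 × (2.927 / 0.573)² = 2 × 5.108² = 2 × 26.09 = 52.2.
Round up to the next whole participant.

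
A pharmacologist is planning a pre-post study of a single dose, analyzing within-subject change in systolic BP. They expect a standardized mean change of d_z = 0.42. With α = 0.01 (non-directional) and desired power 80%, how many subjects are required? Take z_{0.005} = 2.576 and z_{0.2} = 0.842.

For a paired (one-sample on differences) test: n = ((z_{α/2} + z_β) / d)².
z_{α/2} + z_β = 2.576 + 0.842 = 3.418.
n = (3.418 / 0.42)² = 8.138² = 66.23.
Round up.

n = 67 pairs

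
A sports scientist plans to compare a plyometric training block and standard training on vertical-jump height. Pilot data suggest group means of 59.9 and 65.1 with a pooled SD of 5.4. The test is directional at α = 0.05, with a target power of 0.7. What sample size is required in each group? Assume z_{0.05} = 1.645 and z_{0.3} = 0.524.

n = 11 per group

Cohen's d = |M₁ − M₂| / SD_pooled = |59.9 − 65.1| / 5.4 = 5.2 / 5.4 = 0.963.
For two independent groups with equal n: n = 2·((z_{α} + z_β) / d)².
z_{α} + z_β = 1.645 + 0.524 = 2.169.
n = 2 × (2.169 / 0.963)² = 2 × 2.252² = 2 × 5.07 = 10.1.
Round up to the next whole participant.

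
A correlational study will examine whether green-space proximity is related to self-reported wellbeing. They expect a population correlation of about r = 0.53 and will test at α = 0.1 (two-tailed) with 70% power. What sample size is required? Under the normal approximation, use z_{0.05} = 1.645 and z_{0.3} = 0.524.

n = 17

Fisher's z: C = ½·ln((1+r)/(1−r)) = ½·ln(3.2553) = 0.5901.
n = ((z_{α/2} + z_β)/C)² + 3.
(1.645 + 0.524) / 0.5901 = 2.169 / 0.5901 = 3.676.
n = 3.676² + 3 = 13.51 + 3 = 16.5.
Round up.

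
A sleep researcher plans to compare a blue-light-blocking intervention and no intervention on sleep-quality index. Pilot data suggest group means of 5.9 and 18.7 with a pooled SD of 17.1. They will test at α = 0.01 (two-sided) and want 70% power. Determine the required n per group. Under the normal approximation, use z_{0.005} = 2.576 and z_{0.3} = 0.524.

n = 35 per group

Cohen's d = |M₁ − M₂| / SD_pooled = |5.9 − 18.7| / 17.1 = 12.8 / 17.1 = 0.749.
For two independent groups with equal n: n = 2·((z_{α/2} + z_β) / d)².
z_{α/2} + z_β = 2.576 + 0.524 = 3.100.
n = 2 × (3.100 / 0.749)² = 2 × 4.139² = 2 × 17.13 = 34.3.
Round up to the next whole participant.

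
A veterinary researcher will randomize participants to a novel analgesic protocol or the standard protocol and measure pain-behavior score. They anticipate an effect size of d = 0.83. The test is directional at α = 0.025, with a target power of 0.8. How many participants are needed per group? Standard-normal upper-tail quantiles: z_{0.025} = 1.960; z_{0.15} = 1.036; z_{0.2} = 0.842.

For two independent groups with equal n: n = 2·((z_{α} + z_β) / d)².
z_{α} + z_β = 1.960 + 0.842 = 2.802.
n = 2 × (2.802 / 0.83)² = 2 × 3.376² = 2 × 11.40 = 22.8.
Round up to the next whole participant.

n = 23 per group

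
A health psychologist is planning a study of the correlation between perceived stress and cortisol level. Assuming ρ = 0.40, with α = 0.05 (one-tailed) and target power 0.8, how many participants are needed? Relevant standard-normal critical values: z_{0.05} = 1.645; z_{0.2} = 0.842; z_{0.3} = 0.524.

n = 38

Fisher's z: C = ½·ln((1+r)/(1−r)) = ½·ln(2.3333) = 0.4236.
n = ((z_{α} + z_β)/C)² + 3.
(1.645 + 0.842) / 0.4236 = 2.487 / 0.4236 = 5.871.
n = 5.871² + 3 = 34.47 + 3 = 37.5.
Round up.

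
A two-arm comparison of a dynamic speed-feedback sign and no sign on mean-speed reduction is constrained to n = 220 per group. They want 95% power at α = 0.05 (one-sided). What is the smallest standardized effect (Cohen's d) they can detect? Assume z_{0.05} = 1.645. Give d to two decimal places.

For two independent groups of n = 220 each: d_min = (z_{α} + z_β)·√(2/n).
z-sum = 1.645 + 1.645 = 3.290.
d_min = 3.290 × √(2/220) = 3.290 × 0.0953 = 0.314.

d_min ≈ 0.31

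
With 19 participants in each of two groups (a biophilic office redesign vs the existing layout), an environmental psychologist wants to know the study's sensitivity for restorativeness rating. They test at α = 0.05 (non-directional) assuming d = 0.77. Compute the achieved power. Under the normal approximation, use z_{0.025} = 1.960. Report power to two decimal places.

power ≈ 0.66

For two equal groups, power = Φ(d·√(n/2) − z_{α/2}).
d·√(n/2) = 0.77 × √(19/2) = 0.77 × 3.082 = 2.373.
z_β = 2.373 − 1.960 = 0.413.
Power = Φ(0.413) = 0.660.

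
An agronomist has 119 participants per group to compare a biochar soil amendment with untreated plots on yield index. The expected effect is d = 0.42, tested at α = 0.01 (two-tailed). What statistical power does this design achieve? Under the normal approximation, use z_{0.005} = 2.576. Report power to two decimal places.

power ≈ 0.75

For two equal groups, power = Φ(d·√(n/2) − z_{α/2}).
d·√(n/2) = 0.42 × √(119/2) = 0.42 × 7.714 = 3.240.
z_β = 3.240 − 2.576 = 0.664.
Power = Φ(0.664) = 0.747.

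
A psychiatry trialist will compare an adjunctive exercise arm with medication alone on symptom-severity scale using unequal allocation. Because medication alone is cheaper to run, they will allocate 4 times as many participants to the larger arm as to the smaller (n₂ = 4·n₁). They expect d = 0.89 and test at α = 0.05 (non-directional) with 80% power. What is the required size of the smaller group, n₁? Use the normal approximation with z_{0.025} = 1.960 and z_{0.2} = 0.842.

With allocation ratio k = n₂/n₁ = 4, Var(x̄₁−x̄₂) = σ²(1/n₁ + 1/(k·n₁)) = σ²·(k+1)/(k·n₁).
So n₁ = (1 + 1/k)·((z_{α/2} + z_β)/d)² = 1.250 × (2.802/0.89)².
n₁ = 1.250 × 9.91 = 12.4.
Round up: n₁ = 13, giving n₂ = 4 × 13 = 52.

n₁ = 13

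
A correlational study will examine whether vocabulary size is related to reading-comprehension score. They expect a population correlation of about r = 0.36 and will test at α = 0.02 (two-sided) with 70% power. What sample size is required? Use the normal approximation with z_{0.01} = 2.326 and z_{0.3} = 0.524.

Fisher's z: C = ½·ln((1+r)/(1−r)) = ½·ln(2.1250) = 0.3769.
n = ((z_{α/2} + z_β)/C)² + 3.
(2.326 + 0.524) / 0.3769 = 2.850 / 0.3769 = 7.562.
n = 7.562² + 3 = 57.18 + 3 = 60.2.
Round up.

n = 61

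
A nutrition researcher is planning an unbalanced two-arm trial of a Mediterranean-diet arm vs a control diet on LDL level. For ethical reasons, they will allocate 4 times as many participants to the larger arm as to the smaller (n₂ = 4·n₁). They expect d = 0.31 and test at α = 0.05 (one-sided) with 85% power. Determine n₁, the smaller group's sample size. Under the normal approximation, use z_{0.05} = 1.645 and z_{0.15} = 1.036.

n₁ = 94

With allocation ratio k = n₂/n₁ = 4, Var(x̄₁−x̄₂) = σ²(1/n₁ + 1/(k·n₁)) = σ²·(k+1)/(k·n₁).
So n₁ = (1 + 1/k)·((z_{α} + z_β)/d)² = 1.250 × (2.681/0.31)².
n₁ = 1.250 × 74.79 = 93.5.
Round up: n₁ = 94, giving n₂ = 4 × 94 = 376.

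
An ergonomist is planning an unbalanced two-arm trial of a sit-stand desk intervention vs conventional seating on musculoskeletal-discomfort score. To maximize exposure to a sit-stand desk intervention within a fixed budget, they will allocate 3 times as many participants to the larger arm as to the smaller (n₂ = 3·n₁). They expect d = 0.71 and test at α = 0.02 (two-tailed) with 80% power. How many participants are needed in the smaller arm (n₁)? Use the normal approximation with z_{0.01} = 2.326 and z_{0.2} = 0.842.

With allocation ratio k = n₂/n₁ = 3, Var(x̄₁−x̄₂) = σ²(1/n₁ + 1/(k·n₁)) = σ²·(k+1)/(k·n₁).
So n₁ = (1 + 1/k)·((z_{α/2} + z_β)/d)² = 1.333 × (3.168/0.71)².
n₁ = 1.333 × 19.91 = 26.5.
Round up: n₁ = 27, giving n₂ = 3 × 27 = 81.

n₁ = 27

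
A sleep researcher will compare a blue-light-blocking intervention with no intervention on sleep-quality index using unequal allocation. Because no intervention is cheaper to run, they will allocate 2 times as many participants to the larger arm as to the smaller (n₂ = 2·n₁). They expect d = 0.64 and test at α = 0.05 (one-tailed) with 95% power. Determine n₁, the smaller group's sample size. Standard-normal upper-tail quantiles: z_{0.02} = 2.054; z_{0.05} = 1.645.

With allocation ratio k = n₂/n₁ = 2, Var(x̄₁−x̄₂) = σ²(1/n₁ + 1/(k·n₁)) = σ²·(k+1)/(k·n₁).
So n₁ = (1 + 1/k)·((z_{α} + z_β)/d)² = 1.500 × (3.290/0.64)².
n₁ = 1.500 × 26.43 = 39.6.
Round up: n₁ = 40, giving n₂ = 2 × 40 = 80.

n₁ = 40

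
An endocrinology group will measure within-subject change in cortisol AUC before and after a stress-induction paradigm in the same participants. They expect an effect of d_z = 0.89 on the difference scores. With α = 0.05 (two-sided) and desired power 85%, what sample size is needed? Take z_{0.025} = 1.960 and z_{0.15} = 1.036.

n = 12 pairs

For a paired (one-sample on differences) test: n = ((z_{α/2} + z_β) / d)².
z_{α/2} + z_β = 1.960 + 1.036 = 2.996.
n = (2.996 / 0.89)² = 3.366² = 11.33.
Round up.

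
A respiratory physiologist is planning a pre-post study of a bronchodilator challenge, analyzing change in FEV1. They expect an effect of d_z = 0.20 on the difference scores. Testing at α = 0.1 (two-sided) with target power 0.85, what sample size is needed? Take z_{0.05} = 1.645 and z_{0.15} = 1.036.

n = 180 pairs

For a paired (one-sample on differences) test: n = ((z_{α/2} + z_β) / d)².
z_{α/2} + z_β = 1.645 + 1.036 = 2.681.
n = (2.681 / 0.20)² = 13.405² = 179.69.
Round up.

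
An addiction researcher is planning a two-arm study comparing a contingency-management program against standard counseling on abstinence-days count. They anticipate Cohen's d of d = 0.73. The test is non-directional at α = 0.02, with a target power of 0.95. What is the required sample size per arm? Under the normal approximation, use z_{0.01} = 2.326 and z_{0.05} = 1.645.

For two independent groups with equal n: n = 2·((z_{α/2} + z_β) / d)².
z_{α/2} + z_β = 2.326 + 1.645 = 3.971.
n = 2 × (3.971 / 0.73)² = 2 × 5.440² = 2 × 29.59 = 59.2.
Round up to the next whole participant.

n = 60 per group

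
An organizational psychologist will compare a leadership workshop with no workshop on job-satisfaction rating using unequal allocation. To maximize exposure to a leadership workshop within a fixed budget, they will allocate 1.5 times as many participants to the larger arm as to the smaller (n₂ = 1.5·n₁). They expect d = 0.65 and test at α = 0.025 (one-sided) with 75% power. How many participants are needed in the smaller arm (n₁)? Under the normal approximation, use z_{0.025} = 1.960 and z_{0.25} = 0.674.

n₁ = 28

With allocation ratio k = n₂/n₁ = 1.5, Var(x̄₁−x̄₂) = σ²(1/n₁ + 1/(k·n₁)) = σ²·(k+1)/(k·n₁).
So n₁ = (1 + 1/k)·((z_{α} + z_β)/d)² = 1.667 × (2.634/0.65)².
n₁ = 1.667 × 16.42 = 27.4.
Round up: n₁ = 28, giving n₂ = 1.5 × 28 = 42.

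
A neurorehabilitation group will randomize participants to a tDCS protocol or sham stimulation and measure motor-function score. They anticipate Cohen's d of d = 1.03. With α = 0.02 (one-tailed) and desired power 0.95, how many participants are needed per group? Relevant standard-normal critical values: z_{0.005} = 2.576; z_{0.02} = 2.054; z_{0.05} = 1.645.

For two independent groups with equal n: n = 2·((z_{α} + z_β) / d)².
z_{α} + z_β = 2.054 + 1.645 = 3.699.
n = 2 × (3.699 / 1.03)² = 2 × 3.591² = 2 × 12.90 = 25.8.
Round up to the next whole participant.

n = 26 per group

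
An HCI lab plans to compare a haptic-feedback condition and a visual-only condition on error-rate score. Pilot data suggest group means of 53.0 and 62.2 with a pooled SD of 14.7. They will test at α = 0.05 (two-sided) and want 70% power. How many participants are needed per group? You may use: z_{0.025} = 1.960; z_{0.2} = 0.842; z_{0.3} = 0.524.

n = 32 per group

Cohen's d = |M₁ − M₂| / SD_pooled = |53.0 − 62.2| / 14.7 = 9.2 / 14.7 = 0.626.
For two independent groups with equal n: n = 2·((z_{α/2} + z_β) / d)².
z_{α/2} + z_β = 1.960 + 0.524 = 2.484.
n = 2 × (2.484 / 0.626)² = 2 × 3.968² = 2 × 15.75 = 31.5.
Round up to the next whole participant.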